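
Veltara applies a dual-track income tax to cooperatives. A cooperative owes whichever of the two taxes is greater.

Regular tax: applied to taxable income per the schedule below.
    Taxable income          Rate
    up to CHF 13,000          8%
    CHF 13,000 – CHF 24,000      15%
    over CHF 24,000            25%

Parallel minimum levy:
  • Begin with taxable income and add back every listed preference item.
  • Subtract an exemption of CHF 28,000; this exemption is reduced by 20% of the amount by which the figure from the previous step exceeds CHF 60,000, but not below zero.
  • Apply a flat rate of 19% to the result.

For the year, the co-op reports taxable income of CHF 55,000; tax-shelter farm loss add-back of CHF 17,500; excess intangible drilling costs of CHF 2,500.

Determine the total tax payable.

CHF 10,440

Parallel minimum levy:
  Adjusted income: CHF 55,000 + CHF 17,500 + CHF 2,500 = CHF 75,000
  Exemption: CHF 28,000 − 20% × (CHF 75,000 − CHF 60,000) = CHF 28,000 − CHF 3,000 = CHF 25,000
  Base: CHF 75,000 − CHF 25,000 = CHF 50,000
  CHF 50,000 × 19% = CHF 9,500

Regular tax:
  CHF 13,000 × 8% = CHF 1,040
  CHF 11,000 × 15% = CHF 1,650
  CHF 31,000 × 25% = CHF 7,750
  → CHF 10,440

CHF 10,440 > CHF 9,500, so the regular tax governs.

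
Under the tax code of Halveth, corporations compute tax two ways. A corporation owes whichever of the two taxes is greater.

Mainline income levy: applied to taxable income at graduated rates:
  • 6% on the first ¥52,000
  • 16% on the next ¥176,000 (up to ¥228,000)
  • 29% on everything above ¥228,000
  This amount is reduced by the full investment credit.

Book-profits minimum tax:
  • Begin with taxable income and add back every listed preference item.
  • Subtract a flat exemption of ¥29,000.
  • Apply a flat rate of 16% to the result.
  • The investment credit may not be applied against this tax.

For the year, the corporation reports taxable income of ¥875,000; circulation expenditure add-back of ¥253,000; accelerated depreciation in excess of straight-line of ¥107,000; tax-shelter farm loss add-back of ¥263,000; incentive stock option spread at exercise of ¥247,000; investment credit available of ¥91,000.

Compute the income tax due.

¥274,560

Mainline income levy:
  ¥52,000 × 6% = ¥3,120
  ¥176,000 × 16% = ¥28,160
  ¥647,000 × 29% = ¥187,630
  → ¥218,910
  Less investment credit ¥91,000 → ¥127,910

Book-profits minimum tax:
  Adjusted income: ¥875,000 + ¥253,000 + ¥107,000 + ¥263,000 + ¥247,000 = ¥1,745,000
  Less exemption ¥29,000 → base ¥1,716,000
  ¥1,716,000 × 16% = ¥274,560

¥274,560 > ¥127,910, so the book-profits minimum tax is the binding amount.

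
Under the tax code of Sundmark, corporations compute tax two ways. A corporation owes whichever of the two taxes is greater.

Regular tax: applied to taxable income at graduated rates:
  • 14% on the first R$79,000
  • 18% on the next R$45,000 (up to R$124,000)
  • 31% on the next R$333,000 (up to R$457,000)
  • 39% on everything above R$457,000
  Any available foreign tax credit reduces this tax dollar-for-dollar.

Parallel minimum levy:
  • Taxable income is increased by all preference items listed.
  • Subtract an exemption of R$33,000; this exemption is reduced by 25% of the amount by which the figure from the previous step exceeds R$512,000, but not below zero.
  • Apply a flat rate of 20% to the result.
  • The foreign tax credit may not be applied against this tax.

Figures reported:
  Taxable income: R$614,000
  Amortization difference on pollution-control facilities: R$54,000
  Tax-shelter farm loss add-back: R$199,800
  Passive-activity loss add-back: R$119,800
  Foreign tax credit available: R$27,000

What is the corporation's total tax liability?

Parallel minimum levy:
  Adjusted income: R$614,000 + R$54,000 + R$199,800 + R$119,800 = R$987,600
  Exemption: 25% × (R$987,600 − R$512,000) = R$118,900 ≥ R$33,000, so the exemption is fully phased out
  Base: R$987,600 − R$0 = R$987,600
  R$987,600 × 20% = R$197,520

Regular tax:
  R$79,000 × 14% = R$11,060
  R$45,000 × 18% = R$8,100
  R$333,000 × 31% = R$103,230
  R$157,000 × 39% = R$61,230
  → R$183,620
  Less foreign tax credit R$27,000 → R$156,620

R$197,520 > R$156,620, so the parallel minimum levy is the binding amount.

R$197,520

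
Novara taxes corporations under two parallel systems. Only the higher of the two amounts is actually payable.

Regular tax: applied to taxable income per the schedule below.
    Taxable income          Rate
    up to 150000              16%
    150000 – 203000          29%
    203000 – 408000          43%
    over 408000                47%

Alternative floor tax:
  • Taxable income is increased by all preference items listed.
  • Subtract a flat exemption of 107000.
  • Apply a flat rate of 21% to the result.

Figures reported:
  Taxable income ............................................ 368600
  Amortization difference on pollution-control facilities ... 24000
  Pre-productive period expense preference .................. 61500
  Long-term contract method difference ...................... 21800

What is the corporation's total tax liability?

Regular tax:
  150000 × 16% = 24000
  53000 × 29% = 15370
  165600 × 43% = 71208
  → 110578

Alternative floor tax:
  Adjusted income: 368600 + 24000 + 61500 + 21800 = 475900
  Less exemption 107000 → base 368900
  368900 × 21% = 77469

110578 > 77469, so the regular tax governs.

110578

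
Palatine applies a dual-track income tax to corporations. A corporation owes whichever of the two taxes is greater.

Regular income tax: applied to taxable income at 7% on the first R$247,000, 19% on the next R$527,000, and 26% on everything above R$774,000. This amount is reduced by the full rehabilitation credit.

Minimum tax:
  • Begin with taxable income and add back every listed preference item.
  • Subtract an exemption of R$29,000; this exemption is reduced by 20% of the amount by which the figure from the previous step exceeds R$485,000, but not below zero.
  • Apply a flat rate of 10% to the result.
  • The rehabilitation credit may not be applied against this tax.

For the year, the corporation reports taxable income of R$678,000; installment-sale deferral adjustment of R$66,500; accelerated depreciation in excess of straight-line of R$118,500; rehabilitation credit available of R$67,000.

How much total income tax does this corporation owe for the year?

Regular income tax:
  R$247,000 × 7% = R$17,290
  R$431,000 × 19% = R$81,890
  → R$99,180
  Less rehabilitation credit R$67,000 → R$32,180

Minimum tax:
  Adjusted income: R$678,000 + R$66,500 + R$118,500 = R$863,000
  Exemption: 20% × (R$863,000 − R$485,000) = R$75,600 ≥ R$29,000, so the exemption is fully phased out
  Base: R$863,000 − R$0 = R$863,000
  R$863,000 × 10% = R$86,300

R$86,300 > R$32,180, so the minimum tax is the binding amount.

R$86,300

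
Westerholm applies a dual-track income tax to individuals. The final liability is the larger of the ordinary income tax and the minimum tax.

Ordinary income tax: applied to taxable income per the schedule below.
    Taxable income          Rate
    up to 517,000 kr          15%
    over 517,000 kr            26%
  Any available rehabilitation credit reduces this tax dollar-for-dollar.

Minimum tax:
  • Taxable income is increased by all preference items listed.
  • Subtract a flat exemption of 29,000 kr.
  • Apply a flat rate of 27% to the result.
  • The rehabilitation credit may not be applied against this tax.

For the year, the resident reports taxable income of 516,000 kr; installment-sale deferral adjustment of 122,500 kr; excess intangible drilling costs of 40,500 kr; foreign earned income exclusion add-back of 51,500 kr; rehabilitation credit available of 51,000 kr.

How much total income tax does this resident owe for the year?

Ordinary income tax:
  516,000 kr × 15% = 77,400 kr
  Less rehabilitation credit 51,000 kr → 26,400 kr

Minimum tax:
  Adjusted income: 516,000 kr + 122,500 kr + 40,500 kr + 51,500 kr = 730,500 kr
  Less exemption 29,000 kr → base 701,500 kr
  701,500 kr × 27% = 189,405 kr

189,405 kr > 26,400 kr, so the minimum tax is the binding amount.

189,405 kr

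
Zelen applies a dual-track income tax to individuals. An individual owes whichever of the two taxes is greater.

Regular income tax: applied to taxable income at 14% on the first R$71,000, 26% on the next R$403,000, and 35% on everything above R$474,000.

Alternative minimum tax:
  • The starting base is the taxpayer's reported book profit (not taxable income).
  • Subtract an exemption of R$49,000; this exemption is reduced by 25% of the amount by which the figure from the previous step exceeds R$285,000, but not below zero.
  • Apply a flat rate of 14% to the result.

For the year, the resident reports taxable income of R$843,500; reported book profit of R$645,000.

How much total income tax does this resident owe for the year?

Regular income tax:
  R$71,000 × 14% = R$9,940
  R$403,000 × 26% = R$104,780
  R$369,500 × 35% = R$129,325
  → R$244,045

Alternative minimum tax:
  Base (reported book profit): R$645,000
  Exemption: 25% × (R$645,000 − R$285,000) = R$90,000 ≥ R$49,000, so the exemption is fully phased out
  Base: R$645,000 − R$0 = R$645,000
  R$645,000 × 14% = R$90,300

R$244,045 > R$90,300, so the regular income tax governs.

R$244,045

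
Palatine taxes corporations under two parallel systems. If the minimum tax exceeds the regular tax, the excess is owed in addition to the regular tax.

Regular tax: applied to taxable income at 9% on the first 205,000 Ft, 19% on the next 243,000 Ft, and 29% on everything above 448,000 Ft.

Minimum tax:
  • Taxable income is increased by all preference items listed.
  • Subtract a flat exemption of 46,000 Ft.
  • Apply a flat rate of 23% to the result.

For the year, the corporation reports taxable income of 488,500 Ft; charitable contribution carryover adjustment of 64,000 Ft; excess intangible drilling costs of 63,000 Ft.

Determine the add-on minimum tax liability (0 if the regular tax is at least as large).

54,620 Ft

Regular tax:
  205,000 Ft × 9% = 18,450 Ft
  243,000 Ft × 19% = 46,170 Ft
  40,500 Ft × 29% = 11,745 Ft
  → 76,365 Ft

Minimum tax:
  Adjusted income: 488,500 Ft + 64,000 Ft + 63,000 Ft = 615,500 Ft
  Less exemption 46,000 Ft → base 569,500 Ft
  569,500 Ft × 23% = 130,985 Ft

Excess of minimum tax over regular tax: 130,985 Ft − 76,365 Ft = 54,620 Ft.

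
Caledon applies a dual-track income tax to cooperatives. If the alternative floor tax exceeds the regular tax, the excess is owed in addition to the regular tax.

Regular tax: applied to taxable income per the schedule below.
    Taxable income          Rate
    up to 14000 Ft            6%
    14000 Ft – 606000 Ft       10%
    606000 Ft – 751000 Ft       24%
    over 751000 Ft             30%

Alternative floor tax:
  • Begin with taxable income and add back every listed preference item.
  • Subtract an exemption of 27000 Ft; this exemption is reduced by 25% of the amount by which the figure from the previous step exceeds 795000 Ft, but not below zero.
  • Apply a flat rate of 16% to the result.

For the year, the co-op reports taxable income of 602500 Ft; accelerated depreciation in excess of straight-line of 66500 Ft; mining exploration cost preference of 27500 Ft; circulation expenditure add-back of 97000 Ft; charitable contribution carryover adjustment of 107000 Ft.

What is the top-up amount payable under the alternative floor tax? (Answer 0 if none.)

84290 Ft

Alternative floor tax:
  Adjusted income: 602500 Ft + 66500 Ft + 27500 Ft + 97000 Ft + 107000 Ft = 900500 Ft
  Exemption: 27000 Ft − 25% × (900500 Ft − 795000 Ft) = 27000 Ft − 26375 Ft = 625 Ft
  Base: 900500 Ft − 625 Ft = 899875 Ft
  899875 Ft × 16% = 143980 Ft

Regular tax:
  14000 Ft × 6% = 840 Ft
  588500 Ft × 10% = 58850 Ft
  → 59690 Ft

Excess of alternative floor tax over regular tax: 143980 Ft − 59690 Ft = 84290 Ft.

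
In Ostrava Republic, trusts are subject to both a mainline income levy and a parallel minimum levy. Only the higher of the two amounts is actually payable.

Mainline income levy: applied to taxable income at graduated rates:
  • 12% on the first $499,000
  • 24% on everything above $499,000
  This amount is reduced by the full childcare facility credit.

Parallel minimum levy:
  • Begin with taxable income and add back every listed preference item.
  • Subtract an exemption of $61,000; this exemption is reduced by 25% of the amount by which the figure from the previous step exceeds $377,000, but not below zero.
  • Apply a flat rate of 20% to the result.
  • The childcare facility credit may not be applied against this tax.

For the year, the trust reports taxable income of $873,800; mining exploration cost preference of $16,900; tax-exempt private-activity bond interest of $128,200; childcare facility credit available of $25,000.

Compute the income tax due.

$203,780

Mainline income levy:
  $499,000 × 12% = $59,880
  $374,800 × 24% = $89,952
  → $149,832
  Less childcare facility credit $25,000 → $124,832

Parallel minimum levy:
  Adjusted income: $873,800 + $16,900 + $128,200 = $1,018,900
  Exemption: 25% × ($1,018,900 − $377,000) = $160,475 ≥ $61,000, so the exemption is fully phased out
  Base: $1,018,900 − $0 = $1,018,900
  $1,018,900 × 20% = $203,780

$203,780 > $124,832, so the parallel minimum levy is the binding amount.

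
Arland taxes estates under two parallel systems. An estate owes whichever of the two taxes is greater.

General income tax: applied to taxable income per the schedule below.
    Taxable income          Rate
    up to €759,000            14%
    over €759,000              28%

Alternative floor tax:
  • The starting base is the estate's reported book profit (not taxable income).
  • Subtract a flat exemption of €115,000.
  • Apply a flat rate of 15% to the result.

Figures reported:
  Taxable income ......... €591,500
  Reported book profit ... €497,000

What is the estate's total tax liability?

€82,810

General income tax:
  €591,500 × 14% = €82,810

Alternative floor tax:
  Base (reported book profit): €497,000
  Less exemption €115,000 → base €382,000
  €382,000 × 15% = €57,300

€82,810 > €57,300, so the general income tax governs.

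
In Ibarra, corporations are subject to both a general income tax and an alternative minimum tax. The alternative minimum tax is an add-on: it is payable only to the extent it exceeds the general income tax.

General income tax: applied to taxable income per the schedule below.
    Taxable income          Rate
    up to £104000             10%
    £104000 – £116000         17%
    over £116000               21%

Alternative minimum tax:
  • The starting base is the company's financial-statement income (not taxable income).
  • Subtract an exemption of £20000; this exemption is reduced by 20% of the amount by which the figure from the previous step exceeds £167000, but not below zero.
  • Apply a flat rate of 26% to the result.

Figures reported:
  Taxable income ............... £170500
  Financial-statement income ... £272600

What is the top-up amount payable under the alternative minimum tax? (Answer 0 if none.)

£46991

General income tax:
  £104000 × 10% = £10400
  £12000 × 17% = £2040
  £54500 × 21% = £11445
  → £23885

Alternative minimum tax:
  Base (financial-statement income): £272600
  Exemption: 20% × (£272600 − £167000) = £21120 ≥ £20000, so the exemption is fully phased out
  Base: £272600 − £0 = £272600
  £272600 × 26% = £70876

Excess of alternative minimum tax over general income tax: £70876 − £23885 = £46991.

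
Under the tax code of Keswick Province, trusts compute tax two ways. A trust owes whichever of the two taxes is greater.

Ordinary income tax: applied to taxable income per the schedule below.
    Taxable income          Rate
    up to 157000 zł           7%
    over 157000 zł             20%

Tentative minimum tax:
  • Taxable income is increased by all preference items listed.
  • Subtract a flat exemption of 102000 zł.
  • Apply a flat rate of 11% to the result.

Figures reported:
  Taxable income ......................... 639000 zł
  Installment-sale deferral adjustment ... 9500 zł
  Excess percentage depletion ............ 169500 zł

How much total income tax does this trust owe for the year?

107390 zł

Ordinary income tax:
  157000 zł × 7% = 10990 zł
  482000 zł × 20% = 96400 zł
  → 107390 zł

Tentative minimum tax:
  Adjusted income: 639000 zł + 9500 zł + 169500 zł = 818000 zł
  Less exemption 102000 zł → base 716000 zł
  716000 zł × 11% = 78760 zł

107390 zł > 78760 zł, so the ordinary income tax governs.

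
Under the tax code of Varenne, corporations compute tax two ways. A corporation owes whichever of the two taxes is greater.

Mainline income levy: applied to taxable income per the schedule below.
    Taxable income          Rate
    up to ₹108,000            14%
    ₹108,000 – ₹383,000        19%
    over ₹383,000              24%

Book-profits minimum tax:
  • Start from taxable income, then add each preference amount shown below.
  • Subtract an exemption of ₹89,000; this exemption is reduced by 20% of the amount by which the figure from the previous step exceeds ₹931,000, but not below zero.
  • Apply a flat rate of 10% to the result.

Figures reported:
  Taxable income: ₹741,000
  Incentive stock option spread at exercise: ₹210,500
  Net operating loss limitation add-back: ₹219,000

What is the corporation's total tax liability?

₹153,290

Mainline income levy:
  ₹108,000 × 14% = ₹15,120
  ₹275,000 × 19% = ₹52,250
  ₹358,000 × 24% = ₹85,920
  → ₹153,290

Book-profits minimum tax:
  Adjusted income: ₹741,000 + ₹210,500 + ₹219,000 = ₹1,170,500
  Exemption: ₹89,000 − 20% × (₹1,170,500 − ₹931,000) = ₹89,000 − ₹47,900 = ₹41,100
  Base: ₹1,170,500 − ₹41,100 = ₹1,129,400
  ₹1,129,400 × 10% = ₹112,940

₹153,290 > ₹112,940, so the mainline income levy governs.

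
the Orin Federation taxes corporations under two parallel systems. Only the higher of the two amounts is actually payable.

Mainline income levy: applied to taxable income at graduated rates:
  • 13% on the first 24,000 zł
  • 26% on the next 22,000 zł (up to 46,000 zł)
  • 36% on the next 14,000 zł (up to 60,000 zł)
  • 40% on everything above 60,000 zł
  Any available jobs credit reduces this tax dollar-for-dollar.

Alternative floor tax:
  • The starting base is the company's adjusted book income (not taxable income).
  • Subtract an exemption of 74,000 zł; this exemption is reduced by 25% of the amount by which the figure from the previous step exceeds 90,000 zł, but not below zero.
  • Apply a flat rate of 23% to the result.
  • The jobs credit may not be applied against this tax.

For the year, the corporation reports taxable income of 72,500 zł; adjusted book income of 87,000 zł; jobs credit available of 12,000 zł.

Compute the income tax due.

6,880 zł

Alternative floor tax:
  Base (adjusted book income): 87,000 zł
  Exemption: 87,000 zł ≤ 90,000 zł, so full 74,000 zł applies
  Base: 87,000 zł − 74,000 zł = 13,000 zł
  13,000 zł × 23% = 2,990 zł

Mainline income levy:
  24,000 zł × 13% = 3,120 zł
  22,000 zł × 26% = 5,720 zł
  14,000 zł × 36% = 5,040 zł
  12,500 zł × 40% = 5,000 zł
  → 18,880 zł
  Less jobs credit 12,000 zł → 6,880 zł

6,880 zł > 2,990 zł, so the mainline income levy governs.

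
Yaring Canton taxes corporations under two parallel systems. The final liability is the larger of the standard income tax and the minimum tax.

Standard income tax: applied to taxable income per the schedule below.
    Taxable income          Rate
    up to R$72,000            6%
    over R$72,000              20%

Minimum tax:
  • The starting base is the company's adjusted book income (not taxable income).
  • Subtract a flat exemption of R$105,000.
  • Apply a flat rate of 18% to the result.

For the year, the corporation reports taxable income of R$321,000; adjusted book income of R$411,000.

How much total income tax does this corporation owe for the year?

R$55,080

Standard income tax:
  R$72,000 × 6% = R$4,320
  R$249,000 × 20% = R$49,800
  → R$54,120

Minimum tax:
  Base (adjusted book income): R$411,000
  Less exemption R$105,000 → base R$306,000
  R$306,000 × 18% = R$55,080

R$55,080 > R$54,120, so the minimum tax is the binding amount.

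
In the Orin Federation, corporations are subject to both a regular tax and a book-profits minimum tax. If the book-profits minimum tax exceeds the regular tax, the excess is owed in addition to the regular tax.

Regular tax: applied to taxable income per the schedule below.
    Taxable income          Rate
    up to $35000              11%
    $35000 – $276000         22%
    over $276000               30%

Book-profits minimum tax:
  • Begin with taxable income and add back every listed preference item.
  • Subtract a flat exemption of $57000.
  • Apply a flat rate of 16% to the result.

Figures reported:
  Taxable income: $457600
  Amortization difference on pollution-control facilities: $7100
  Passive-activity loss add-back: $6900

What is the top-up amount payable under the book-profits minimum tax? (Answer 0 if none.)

Book-profits minimum tax:
  Adjusted income: $457600 + $7100 + $6900 = $471600
  Less exemption $57000 → base $414600
  $414600 × 16% = $66336

Regular tax:
  $35000 × 11% = $3850
  $241000 × 22% = $53020
  $181600 × 30% = $54480
  → $111350

$66336 ≤ $111350, so no add-on is due.

$0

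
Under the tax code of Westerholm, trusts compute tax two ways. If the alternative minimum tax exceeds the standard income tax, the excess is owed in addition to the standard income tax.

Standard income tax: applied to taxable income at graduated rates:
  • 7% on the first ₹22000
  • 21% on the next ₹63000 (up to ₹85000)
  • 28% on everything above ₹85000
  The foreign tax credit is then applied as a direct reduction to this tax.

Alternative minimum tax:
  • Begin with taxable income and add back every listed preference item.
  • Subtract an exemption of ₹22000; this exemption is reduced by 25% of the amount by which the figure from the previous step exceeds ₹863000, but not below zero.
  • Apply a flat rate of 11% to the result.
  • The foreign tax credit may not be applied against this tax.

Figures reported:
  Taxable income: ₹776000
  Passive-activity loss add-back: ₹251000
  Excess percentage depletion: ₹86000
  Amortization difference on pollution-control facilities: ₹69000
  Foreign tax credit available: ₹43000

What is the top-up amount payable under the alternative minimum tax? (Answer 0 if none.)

Alternative minimum tax:
  Adjusted income: ₹776000 + ₹251000 + ₹86000 + ₹69000 = ₹1182000
  Exemption: 25% × (₹1182000 − ₹863000) = ₹79750 ≥ ₹22000, so the exemption is fully phased out
  Base: ₹1182000 − ₹0 = ₹1182000
  ₹1182000 × 11% = ₹130020

Standard income tax:
  ₹22000 × 7% = ₹1540
  ₹63000 × 21% = ₹13230
  ₹691000 × 28% = ₹193480
  → ₹208250
  Less foreign tax credit ₹43000 → ₹165250

₹130020 ≤ ₹165250, so no add-on is due.

₹0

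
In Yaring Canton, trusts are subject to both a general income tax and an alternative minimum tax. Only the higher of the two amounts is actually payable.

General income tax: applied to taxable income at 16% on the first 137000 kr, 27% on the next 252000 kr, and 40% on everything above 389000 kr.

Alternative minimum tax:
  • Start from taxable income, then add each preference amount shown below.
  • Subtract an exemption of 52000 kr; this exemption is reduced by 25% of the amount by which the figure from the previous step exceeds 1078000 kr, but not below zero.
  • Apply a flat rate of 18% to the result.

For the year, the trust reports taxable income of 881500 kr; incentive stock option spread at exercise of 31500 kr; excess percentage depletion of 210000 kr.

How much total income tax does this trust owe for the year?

General income tax:
  137000 kr × 16% = 21920 kr
  252000 kr × 27% = 68040 kr
  492500 kr × 40% = 197000 kr
  → 286960 kr

Alternative minimum tax:
  Adjusted income: 881500 kr + 31500 kr + 210000 kr = 1123000 kr
  Exemption: 52000 kr − 25% × (1123000 kr − 1078000 kr) = 52000 kr − 11250 kr = 40750 kr
  Base: 1123000 kr − 40750 kr = 1082250 kr
  1082250 kr × 18% = 194805 kr

286960 kr > 194805 kr, so the general income tax governs.

286960 kr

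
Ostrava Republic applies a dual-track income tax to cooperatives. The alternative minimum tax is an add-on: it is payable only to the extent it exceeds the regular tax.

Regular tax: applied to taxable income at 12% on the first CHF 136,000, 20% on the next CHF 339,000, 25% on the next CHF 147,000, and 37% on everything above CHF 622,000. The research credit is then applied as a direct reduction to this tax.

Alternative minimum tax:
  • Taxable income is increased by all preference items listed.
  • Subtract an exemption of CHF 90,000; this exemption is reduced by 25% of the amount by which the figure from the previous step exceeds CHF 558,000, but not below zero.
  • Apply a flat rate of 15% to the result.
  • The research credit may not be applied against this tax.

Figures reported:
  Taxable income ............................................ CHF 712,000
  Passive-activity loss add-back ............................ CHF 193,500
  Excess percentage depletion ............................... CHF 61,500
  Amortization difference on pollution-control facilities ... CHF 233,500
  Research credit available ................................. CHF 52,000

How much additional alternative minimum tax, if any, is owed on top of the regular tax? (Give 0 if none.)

Regular tax:
  CHF 136,000 × 12% = CHF 16,320
  CHF 339,000 × 20% = CHF 67,800
  CHF 147,000 × 25% = CHF 36,750
  CHF 90,000 × 37% = CHF 33,300
  → CHF 154,170
  Less research credit CHF 52,000 → CHF 102,170

Alternative minimum tax:
  Adjusted income: CHF 712,000 + CHF 193,500 + CHF 61,500 + CHF 233,500 = CHF 1,200,500
  Exemption: 25% × (CHF 1,200,500 − CHF 558,000) = CHF 160,625 ≥ CHF 90,000, so the exemption is fully phased out
  Base: CHF 1,200,500 − CHF 0 = CHF 1,200,500
  CHF 1,200,500 × 15% = CHF 180,075

Excess of alternative minimum tax over regular tax: CHF 180,075 − CHF 102,170 = CHF 77,905.

CHF 77,905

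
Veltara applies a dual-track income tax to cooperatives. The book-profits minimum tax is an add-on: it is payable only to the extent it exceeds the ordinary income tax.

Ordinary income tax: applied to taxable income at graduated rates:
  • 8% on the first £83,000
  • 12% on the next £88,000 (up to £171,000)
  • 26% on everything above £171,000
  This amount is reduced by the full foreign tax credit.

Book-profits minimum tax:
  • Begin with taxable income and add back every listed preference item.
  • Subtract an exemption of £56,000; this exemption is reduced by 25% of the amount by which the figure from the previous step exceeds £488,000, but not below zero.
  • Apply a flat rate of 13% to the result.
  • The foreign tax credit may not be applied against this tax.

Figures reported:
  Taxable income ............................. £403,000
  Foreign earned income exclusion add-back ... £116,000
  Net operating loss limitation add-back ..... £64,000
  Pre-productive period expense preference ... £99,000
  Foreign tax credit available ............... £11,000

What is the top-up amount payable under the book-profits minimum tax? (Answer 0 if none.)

Book-profits minimum tax:
  Adjusted income: £403,000 + £116,000 + £64,000 + £99,000 = £682,000
  Exemption: £56,000 − 25% × (£682,000 − £488,000) = £56,000 − £48,500 = £7,500
  Base: £682,000 − £7,500 = £674,500
  £674,500 × 13% = £87,685

Ordinary income tax:
  £83,000 × 8% = £6,640
  £88,000 × 12% = £10,560
  £232,000 × 26% = £60,320
  → £77,520
  Less foreign tax credit £11,000 → £66,520

Excess of book-profits minimum tax over ordinary income tax: £87,685 − £66,520 = £21,165.

£21,165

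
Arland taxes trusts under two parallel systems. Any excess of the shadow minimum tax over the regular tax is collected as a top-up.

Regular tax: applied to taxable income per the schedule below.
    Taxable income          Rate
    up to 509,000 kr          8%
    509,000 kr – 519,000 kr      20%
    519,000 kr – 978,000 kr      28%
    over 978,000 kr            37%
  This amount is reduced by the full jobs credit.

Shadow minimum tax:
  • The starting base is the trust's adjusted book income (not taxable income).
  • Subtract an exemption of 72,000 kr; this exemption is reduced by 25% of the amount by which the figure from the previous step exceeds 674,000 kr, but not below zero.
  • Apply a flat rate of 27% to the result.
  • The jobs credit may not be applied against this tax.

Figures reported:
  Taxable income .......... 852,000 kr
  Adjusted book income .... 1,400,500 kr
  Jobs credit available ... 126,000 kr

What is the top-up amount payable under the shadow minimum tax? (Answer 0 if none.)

Regular tax:
  509,000 kr × 8% = 40,720 kr
  10,000 kr × 20% = 2,000 kr
  333,000 kr × 28% = 93,240 kr
  → 135,960 kr
  Less jobs credit 126,000 kr → 9,960 kr

Shadow minimum tax:
  Base (adjusted book income): 1,400,500 kr
  Exemption: 25% × (1,400,500 kr − 674,000 kr) = 181,625 kr ≥ 72,000 kr, so the exemption is fully phased out
  Base: 1,400,500 kr − 0 kr = 1,400,500 kr
  1,400,500 kr × 27% = 378,135 kr

Excess of shadow minimum tax over regular tax: 378,135 kr − 9,960 kr = 368,175 kr.

368,175 kr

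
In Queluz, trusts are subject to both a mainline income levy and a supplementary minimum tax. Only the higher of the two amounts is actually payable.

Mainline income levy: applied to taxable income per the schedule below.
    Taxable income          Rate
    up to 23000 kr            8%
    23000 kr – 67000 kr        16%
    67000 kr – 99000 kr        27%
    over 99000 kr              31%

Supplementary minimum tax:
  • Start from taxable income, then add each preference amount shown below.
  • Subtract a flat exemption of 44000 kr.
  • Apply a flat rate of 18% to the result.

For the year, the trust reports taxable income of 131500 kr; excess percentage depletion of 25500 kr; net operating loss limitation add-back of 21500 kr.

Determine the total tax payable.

27595 kr

Mainline income levy:
  23000 kr × 8% = 1840 kr
  44000 kr × 16% = 7040 kr
  32000 kr × 27% = 8640 kr
  32500 kr × 31% = 10075 kr
  → 27595 kr

Supplementary minimum tax:
  Adjusted income: 131500 kr + 25500 kr + 21500 kr = 178500 kr
  Less exemption 44000 kr → base 134500 kr
  134500 kr × 18% = 24210 kr

27595 kr > 24210 kr, so the mainline income levy governs.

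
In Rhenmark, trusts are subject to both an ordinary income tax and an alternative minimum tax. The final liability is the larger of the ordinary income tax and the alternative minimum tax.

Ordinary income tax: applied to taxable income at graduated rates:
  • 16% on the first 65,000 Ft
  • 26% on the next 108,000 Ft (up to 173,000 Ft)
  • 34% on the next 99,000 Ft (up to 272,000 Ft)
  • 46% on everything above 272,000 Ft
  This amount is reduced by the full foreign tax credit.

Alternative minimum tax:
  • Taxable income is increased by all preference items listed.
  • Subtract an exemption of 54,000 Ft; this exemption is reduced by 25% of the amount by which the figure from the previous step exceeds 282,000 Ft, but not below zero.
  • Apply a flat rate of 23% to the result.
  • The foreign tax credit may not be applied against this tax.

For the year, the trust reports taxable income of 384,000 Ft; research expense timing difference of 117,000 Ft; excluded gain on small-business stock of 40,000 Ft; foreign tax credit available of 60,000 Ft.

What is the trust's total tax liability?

Alternative minimum tax:
  Adjusted income: 384,000 Ft + 117,000 Ft + 40,000 Ft = 541,000 Ft
  Exemption: 25% × (541,000 Ft − 282,000 Ft) = 64,750 Ft ≥ 54,000 Ft, so the exemption is fully phased out
  Base: 541,000 Ft − 0 Ft = 541,000 Ft
  541,000 Ft × 23% = 124,430 Ft

Ordinary income tax:
  65,000 Ft × 16% = 10,400 Ft
  108,000 Ft × 26% = 28,080 Ft
  99,000 Ft × 34% = 33,660 Ft
  112,000 Ft × 46% = 51,520 Ft
  → 123,660 Ft
  Less foreign tax credit 60,000 Ft → 63,660 Ft

124,430 Ft > 63,660 Ft, so the alternative minimum tax is the binding amount.

124,430 Ft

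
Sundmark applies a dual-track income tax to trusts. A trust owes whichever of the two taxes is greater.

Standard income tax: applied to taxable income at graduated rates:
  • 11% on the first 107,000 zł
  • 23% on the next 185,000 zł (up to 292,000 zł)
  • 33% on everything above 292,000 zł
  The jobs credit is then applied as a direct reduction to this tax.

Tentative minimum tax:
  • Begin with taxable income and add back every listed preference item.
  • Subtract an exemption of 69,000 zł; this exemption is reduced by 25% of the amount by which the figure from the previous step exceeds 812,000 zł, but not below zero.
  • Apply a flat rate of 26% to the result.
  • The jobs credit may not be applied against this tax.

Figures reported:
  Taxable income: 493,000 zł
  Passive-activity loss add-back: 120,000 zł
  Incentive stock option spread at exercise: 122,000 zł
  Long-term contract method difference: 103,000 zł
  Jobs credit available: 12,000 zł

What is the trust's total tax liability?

201,630 zł

Tentative minimum tax:
  Adjusted income: 493,000 zł + 120,000 zł + 122,000 zł + 103,000 zł = 838,000 zł
  Exemption: 69,000 zł − 25% × (838,000 zł − 812,000 zł) = 69,000 zł − 6,500 zł = 62,500 zł
  Base: 838,000 zł − 62,500 zł = 775,500 zł
  775,500 zł × 26% = 201,630 zł

Standard income tax:
  107,000 zł × 11% = 11,770 zł
  185,000 zł × 23% = 42,550 zł
  201,000 zł × 33% = 66,330 zł
  → 120,650 zł
  Less jobs credit 12,000 zł → 108,650 zł

201,630 zł > 108,650 zł, so the tentative minimum tax is the binding amount.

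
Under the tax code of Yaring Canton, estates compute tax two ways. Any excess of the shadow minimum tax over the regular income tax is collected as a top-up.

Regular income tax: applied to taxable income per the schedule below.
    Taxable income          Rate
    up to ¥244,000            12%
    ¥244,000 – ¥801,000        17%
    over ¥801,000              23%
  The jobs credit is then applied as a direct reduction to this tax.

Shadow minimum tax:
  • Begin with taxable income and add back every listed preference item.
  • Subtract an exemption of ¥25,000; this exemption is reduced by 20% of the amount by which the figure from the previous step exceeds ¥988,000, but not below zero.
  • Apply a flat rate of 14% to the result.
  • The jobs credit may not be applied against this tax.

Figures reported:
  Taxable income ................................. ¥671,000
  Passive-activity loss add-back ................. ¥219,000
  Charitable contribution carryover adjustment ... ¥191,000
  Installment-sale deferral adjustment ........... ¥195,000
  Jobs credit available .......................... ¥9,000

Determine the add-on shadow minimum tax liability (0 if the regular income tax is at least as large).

Regular income tax:
  ¥244,000 × 12% = ¥29,280
  ¥427,000 × 17% = ¥72,590
  → ¥101,870
  Less jobs credit ¥9,000 → ¥92,870

Shadow minimum tax:
  Adjusted income: ¥671,000 + ¥219,000 + ¥191,000 + ¥195,000 = ¥1,276,000
  Exemption: 20% × (¥1,276,000 − ¥988,000) = ¥57,600 ≥ ¥25,000, so the exemption is fully phased out
  Base: ¥1,276,000 − ¥0 = ¥1,276,000
  ¥1,276,000 × 14% = ¥178,640

Excess of shadow minimum tax over regular income tax: ¥178,640 − ¥92,870 = ¥85,770.

¥85,770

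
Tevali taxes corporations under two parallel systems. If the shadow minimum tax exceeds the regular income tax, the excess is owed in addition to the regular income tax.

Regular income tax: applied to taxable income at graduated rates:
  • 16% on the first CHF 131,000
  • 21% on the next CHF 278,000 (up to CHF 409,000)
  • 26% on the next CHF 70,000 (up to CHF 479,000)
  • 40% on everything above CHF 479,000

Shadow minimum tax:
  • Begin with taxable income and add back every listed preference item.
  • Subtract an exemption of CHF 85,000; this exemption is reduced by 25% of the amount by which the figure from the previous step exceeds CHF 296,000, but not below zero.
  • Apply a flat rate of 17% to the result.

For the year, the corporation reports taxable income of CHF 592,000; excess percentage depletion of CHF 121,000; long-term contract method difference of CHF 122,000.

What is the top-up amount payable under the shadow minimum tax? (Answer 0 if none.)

CHF 0

Shadow minimum tax:
  Adjusted income: CHF 592,000 + CHF 121,000 + CHF 122,000 = CHF 835,000
  Exemption: 25% × (CHF 835,000 − CHF 296,000) = CHF 134,750 ≥ CHF 85,000, so the exemption is fully phased out
  Base: CHF 835,000 − CHF 0 = CHF 835,000
  CHF 835,000 × 17% = CHF 141,950

Regular income tax:
  CHF 131,000 × 16% = CHF 20,960
  CHF 278,000 × 21% = CHF 58,380
  CHF 70,000 × 26% = CHF 18,200
  CHF 113,000 × 40% = CHF 45,200
  → CHF 142,740

CHF 141,950 ≤ CHF 142,740, so no add-on is due.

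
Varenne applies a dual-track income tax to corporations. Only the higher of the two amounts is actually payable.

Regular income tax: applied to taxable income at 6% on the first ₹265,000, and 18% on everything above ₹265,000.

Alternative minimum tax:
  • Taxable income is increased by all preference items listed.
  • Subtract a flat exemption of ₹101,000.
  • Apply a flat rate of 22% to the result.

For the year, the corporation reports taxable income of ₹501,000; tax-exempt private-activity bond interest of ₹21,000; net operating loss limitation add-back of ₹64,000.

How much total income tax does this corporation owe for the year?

₹106,700

Regular income tax:
  ₹265,000 × 6% = ₹15,900
  ₹236,000 × 18% = ₹42,480
  → ₹58,380

Alternative minimum tax:
  Adjusted income: ₹501,000 + ₹21,000 + ₹64,000 = ₹586,000
  Less exemption ₹101,000 → base ₹485,000
  ₹485,000 × 22% = ₹106,700

₹106,700 > ₹58,380, so the alternative minimum tax is the binding amount.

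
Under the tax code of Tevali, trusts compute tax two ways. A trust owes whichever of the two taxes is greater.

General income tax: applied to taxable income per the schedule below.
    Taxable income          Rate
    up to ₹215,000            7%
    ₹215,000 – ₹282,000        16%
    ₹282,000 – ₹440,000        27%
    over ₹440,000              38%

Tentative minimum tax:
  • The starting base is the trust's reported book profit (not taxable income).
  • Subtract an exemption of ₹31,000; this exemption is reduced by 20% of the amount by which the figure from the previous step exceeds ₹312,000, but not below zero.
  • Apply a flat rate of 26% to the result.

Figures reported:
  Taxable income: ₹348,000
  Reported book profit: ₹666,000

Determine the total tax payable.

₹173,160

Tentative minimum tax:
  Base (reported book profit): ₹666,000
  Exemption: 20% × (₹666,000 − ₹312,000) = ₹70,800 ≥ ₹31,000, so the exemption is fully phased out
  Base: ₹666,000 − ₹0 = ₹666,000
  ₹666,000 × 26% = ₹173,160

General income tax:
  ₹215,000 × 7% = ₹15,050
  ₹67,000 × 16% = ₹10,720
  ₹66,000 × 27% = ₹17,820
  → ₹43,590

₹173,160 > ₹43,590, so the tentative minimum tax is the binding amount.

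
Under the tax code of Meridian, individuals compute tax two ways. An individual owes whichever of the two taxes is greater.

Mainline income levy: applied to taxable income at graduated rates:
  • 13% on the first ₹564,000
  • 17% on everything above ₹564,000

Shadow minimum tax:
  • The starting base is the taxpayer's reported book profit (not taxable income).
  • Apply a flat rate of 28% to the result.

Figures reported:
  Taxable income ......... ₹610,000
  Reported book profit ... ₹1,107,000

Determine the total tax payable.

Mainline income levy:
  ₹564,000 × 13% = ₹73,320
  ₹46,000 × 17% = ₹7,820
  → ₹81,140

Shadow minimum tax:
  Base (reported book profit): ₹1,107,000
  ₹1,107,000 × 28% = ₹309,960

₹309,960 > ₹81,140, so the shadow minimum tax is the binding amount.

₹309,960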